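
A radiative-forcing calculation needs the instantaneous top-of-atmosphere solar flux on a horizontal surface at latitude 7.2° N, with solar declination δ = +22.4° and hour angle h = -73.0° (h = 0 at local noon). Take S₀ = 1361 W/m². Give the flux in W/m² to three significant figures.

cos θ_z = sin φ sin δ + cos φ cos δ cos h = 0.047761 + 0.268180 = 0.315941.
Flux = S₀ · cos θ_z = 1361 × 0.315941 = 430.0 W/m².

430 W/m²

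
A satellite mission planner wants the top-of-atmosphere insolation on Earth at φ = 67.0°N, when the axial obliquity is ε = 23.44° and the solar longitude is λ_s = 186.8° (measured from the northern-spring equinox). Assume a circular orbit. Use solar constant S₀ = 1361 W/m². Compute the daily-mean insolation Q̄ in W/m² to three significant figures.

Solar declination: sin δ = sin ε · sin λ_s = sin 23.44° × sin 186.8° = -0.04710, so δ = -2.700°.
cos H₀ = −tan(+67.0°) tan(-2.700°) = 0.1111, H₀ = 1.4595 rad.
Bracket: H₀ sin φ sin δ + cos φ cos δ sin H₀ = 1.4595×0.92050×-0.04710 + 0.39073×0.99889×0.99381 = -0.063277 + 0.387880 = 0.324603.
Q̄ = (S₀/π) × [bracket] = (1361/π) × 0.324603 = 140.6 W/m².

Q̄ ≈ 141 W/m²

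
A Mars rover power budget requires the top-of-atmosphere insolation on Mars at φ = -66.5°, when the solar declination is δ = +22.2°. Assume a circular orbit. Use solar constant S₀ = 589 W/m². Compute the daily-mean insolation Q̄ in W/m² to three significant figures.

Q̄ ≈ 0.997 W/m²

cos H₀ = −tan(-66.5°) tan(+22.200°) = 0.9385, H₀ = 0.3524 rad.
Bracket: H₀ sin φ sin δ + cos φ cos δ sin H₀ = 0.3524×-0.91706×0.37784 + 0.39875×0.92587×0.34515 = -0.122107 + 0.127426 = 0.005319.
Q̄ = (S₀/π) × [bracket] = (589/π) × 0.005319 = 0.9972 W/m².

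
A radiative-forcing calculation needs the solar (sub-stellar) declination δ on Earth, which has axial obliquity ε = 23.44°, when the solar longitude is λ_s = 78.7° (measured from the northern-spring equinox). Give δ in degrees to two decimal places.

sin δ = sin ε · sin λ_s = sin 23.44° × sin 78.7° = 0.390077.
δ = arcsin(0.390077) = +22.96°.

δ = +22.96°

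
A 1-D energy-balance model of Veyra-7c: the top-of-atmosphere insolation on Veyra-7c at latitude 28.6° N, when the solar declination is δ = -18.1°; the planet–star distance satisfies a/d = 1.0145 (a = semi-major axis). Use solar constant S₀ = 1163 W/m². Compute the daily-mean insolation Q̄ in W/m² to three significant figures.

cos H₀ = −tan(+28.6°) tan(-18.100°) = 0.1782, H₀ = 1.3916 rad.
Bracket: H₀ sin φ sin δ + cos φ cos δ sin H₀ = 1.3916×0.47869×-0.31068 + 0.87798×0.95052×0.98399 = -0.206958 + 0.821177 = 0.614219.
Inverse-square distance factor (a/d)² = 1.0145² = 1.029210.
Q̄ = (S₀/π) × 1.029210 × [bracket] = (1163/π) × 1.029210 × 0.614219 = 234.0 W/m².

Q̄ ≈ 234 W/m²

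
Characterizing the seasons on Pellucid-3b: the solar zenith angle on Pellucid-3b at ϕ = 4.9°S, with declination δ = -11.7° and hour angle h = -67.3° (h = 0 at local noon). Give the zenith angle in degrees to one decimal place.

θ_z = 66.8°

cos θ_z = sin ϕ sin δ + cos ϕ cos δ cos h = 0.017321 + 0.376507 = 0.393828.
θ_z = arccos(0.393828) = 66.8°.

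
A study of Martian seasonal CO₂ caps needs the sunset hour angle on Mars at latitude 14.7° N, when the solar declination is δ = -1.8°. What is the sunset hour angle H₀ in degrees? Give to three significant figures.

H₀ = 89.5°

cos H₀ = −tan φ · tan δ = −tan(+14.7°) × tan(-1.800°) = 0.0082, so H₀ = 1.5626 rad = 89.53°.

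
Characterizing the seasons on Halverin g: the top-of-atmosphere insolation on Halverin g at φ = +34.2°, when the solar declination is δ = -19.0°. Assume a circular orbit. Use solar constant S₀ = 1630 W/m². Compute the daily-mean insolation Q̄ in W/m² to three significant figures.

cos H₀ = −tan(+34.2°) tan(-19.000°) = 0.2340, H₀ = 1.3346 rad.
Bracket: H₀ sin φ sin δ + cos φ cos δ sin H₀ = 1.3346×0.56208×-0.32557 + 0.82708×0.94552×0.97224 = -0.244227 + 0.760312 = 0.516085.
Q̄ = (S₀/π) × [bracket] = (1630/π) × 0.516085 = 267.8 W/m².

Q̄ ≈ 268 W/m²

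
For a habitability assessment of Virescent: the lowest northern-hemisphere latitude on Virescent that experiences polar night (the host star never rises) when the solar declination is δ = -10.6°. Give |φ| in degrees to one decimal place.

|φ| = 79.4°

Polar night requires cos H₀ = −tan φ tan δ ≥ 1, i.e. tan φ tan δ ≤ −1.
The boundary is |tan φ| · |tan δ| = 1, so |φ| = 90° − |δ| = 90° − 10.6° = 79.4° in the northern hemisphere.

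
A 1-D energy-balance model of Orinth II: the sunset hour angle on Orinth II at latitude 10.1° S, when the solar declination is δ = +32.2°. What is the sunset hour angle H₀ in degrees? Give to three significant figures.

cos H₀ = −tan φ · tan δ = −tan(-10.1°) × tan(+32.200°) = 0.1122, so H₀ = 1.4584 rad = 83.56°.

H₀ = 83.6°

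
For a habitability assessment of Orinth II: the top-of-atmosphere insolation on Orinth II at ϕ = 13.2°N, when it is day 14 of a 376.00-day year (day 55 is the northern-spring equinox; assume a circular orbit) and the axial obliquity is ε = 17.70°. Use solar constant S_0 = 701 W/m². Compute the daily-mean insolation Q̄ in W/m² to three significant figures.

Q̄ ≈ 198 W/m²

Solar longitude: L_s = 360° × (14 − 55)/376.00 = -39.255°, i.e. -39.255° + 360° = 320.745°.
sin δ = sin 17.70° × sin 320.745° = -0.19239, so δ = -11.092°.
cos h₀ = −tan(+13.2°) tan(-11.092°) = 0.0460, h₀ = 1.5248 rad.
Bracket: h₀ sin ϕ sin δ + cos ϕ cos δ sin h₀ = 1.5248×0.22835×-0.19239 + 0.97358×0.98132×0.99894 = -0.066988 + 0.954381 = 0.887393.
Q̄ = (S_0/π) × [bracket] = (701/π) × 0.887393 = 198.0 W/m².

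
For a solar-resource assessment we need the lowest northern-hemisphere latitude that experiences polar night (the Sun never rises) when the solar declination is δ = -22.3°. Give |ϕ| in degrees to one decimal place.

Polar night requires cos h₀ = −tan ϕ tan δ ≥ 1, i.e. tan ϕ tan δ ≤ −1.
The boundary is |tan ϕ| · |tan δ| = 1, so |ϕ| = 90° − |δ| = 90° − 22.3° = 67.7° in the northern hemisphere.

|ϕ| = 67.7°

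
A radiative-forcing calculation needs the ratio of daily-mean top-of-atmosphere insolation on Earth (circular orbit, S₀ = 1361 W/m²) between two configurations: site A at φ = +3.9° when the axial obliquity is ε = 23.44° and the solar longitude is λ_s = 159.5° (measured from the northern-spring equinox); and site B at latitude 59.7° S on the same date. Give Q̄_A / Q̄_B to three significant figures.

— Configuration A (φ=+3.9°):
Solar declination: sin δ = sin ε · sin λ_s = sin 23.44° × sin 159.5° = 0.13931, so δ = +8.008°.
cos H₀ = −tan(+3.9°) tan(+8.008°) = -0.0096, H₀ = 1.5804 rad.
Bracket: H₀ sin φ sin δ + cos φ cos δ sin H₀ = 1.5804×0.06802×0.13931 + 0.99768×0.99025×0.99995 = 0.014976 + 0.987903 = 1.002879.
Q̄ = (S₀/π) × [bracket] = (1361/π) × 1.002879 = 434.47 W/m².
— Configuration B (φ=-59.7°):
cos H₀ = −tan(-59.7°) tan(+8.008°) = 0.2407, H₀ = 1.3277 rad.
Bracket: H₀ sin φ sin δ + cos φ cos δ sin H₀ = 1.3277×-0.86340×0.13931 + 0.50453×0.99025×0.97059 = -0.159696 + 0.484917 = 0.325221.
Q̄ = (S₀/π) × [bracket] = (1361/π) × 0.325221 = 140.89 W/m².
Ratio Q̄_A / Q̄_B = 434.47 / 140.89 = 3.084.

Q̄_A / Q̄_B ≈ 3.08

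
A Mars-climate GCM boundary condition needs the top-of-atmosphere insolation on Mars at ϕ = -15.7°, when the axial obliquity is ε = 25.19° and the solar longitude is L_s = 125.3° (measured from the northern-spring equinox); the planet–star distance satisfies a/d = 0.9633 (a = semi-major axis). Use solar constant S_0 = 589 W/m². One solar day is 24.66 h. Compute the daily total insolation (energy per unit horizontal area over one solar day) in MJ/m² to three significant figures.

11.7 MJ/m²

Solar declination: sin δ = sin ε · sin L_s = sin 25.19° × sin 125.3° = 0.34737, so δ = +20.326°.
cos h₀ = −tan(-15.7°) tan(+20.326°) = 0.1041, h₀ = 1.4665 rad.
Bracket: h₀ sin ϕ sin δ + cos ϕ cos δ sin h₀ = 1.4665×-0.27060×0.34737 + 0.96269×0.93773×0.99456 = -0.137849 + 0.897832 = 0.759983.
Inverse-square distance factor (a/d)² = 0.9633² = 0.927947.
Q̄ = (S_0/π) × 0.927947 × [bracket] = (589/π) × 0.927947 × 0.759983 = 132.22 W/m².
Daily total = Q̄ × 24.66 h × 3600 s/h = 132.22 × 24.66 × 3600 / 10⁶ = 11.74 MJ/m².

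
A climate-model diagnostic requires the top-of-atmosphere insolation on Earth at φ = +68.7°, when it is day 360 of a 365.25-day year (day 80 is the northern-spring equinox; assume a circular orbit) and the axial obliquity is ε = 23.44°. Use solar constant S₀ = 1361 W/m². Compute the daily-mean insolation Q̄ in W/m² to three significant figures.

Solar longitude: λ_s = 360° × (360 − 80)/365.25 = 275.975°.
sin δ = sin 23.44° × sin 275.975° = -0.39563, so δ = -23.305°.
cos H₀ = −tan(+68.7°) tan(-23.305°) = 1.1049 ≥ 1 ⇒ polar night, H₀ = 0 and Q̄ = 0.

Q̄ ≈ 0.00 W/m²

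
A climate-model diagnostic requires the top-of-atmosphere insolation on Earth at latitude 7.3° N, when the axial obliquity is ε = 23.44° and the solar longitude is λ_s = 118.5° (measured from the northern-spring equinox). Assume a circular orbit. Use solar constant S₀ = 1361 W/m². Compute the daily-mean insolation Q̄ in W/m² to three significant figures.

Q̄ ≈ 433 W/m²

Solar declination: sin δ = sin ε · sin λ_s = sin 23.44° × sin 118.5° = 0.34958, so δ = +20.462°.
cos H₀ = −tan(+7.3°) tan(+20.462°) = -0.0478, H₀ = 1.6186 rad.
Bracket: H₀ sin φ sin δ + cos φ cos δ sin H₀ = 1.6186×0.12706×0.34958 + 0.99189×0.93691×0.99886 = 0.071894 + 0.928252 = 1.000146.
Q̄ = (S₀/π) × [bracket] = (1361/π) × 1.000146 = 433.3 W/m².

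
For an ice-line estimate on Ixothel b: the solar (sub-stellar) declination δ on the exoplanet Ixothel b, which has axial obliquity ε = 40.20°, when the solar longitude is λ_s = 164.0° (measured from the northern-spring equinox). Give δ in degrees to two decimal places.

δ = +10.25°

sin δ = sin ε · sin λ_s = sin 40.20° × sin 164.0° = 0.177912.
δ = arcsin(0.177912) = +10.25°.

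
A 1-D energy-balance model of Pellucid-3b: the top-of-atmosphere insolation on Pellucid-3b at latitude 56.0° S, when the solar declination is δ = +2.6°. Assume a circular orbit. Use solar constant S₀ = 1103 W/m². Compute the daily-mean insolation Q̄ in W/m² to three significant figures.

cos H₀ = −tan(-56.0°) tan(+2.600°) = 0.0673, H₀ = 1.5034 rad.
Bracket: H₀ sin φ sin δ + cos φ cos δ sin H₀ = 1.5034×-0.82904×0.04536 + 0.55919×0.99897×0.99773 = -0.056536 + 0.557346 = 0.500810.
Q̄ = (S₀/π) × [bracket] = (1103/π) × 0.500810 = 175.8 W/m².

Q̄ ≈ 176 W/m²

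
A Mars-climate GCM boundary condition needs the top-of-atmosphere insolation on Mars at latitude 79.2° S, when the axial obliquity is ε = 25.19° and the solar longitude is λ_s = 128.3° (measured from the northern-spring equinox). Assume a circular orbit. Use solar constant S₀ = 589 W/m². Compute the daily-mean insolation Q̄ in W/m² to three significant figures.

Solar declination: sin δ = sin ε · sin λ_s = sin 25.19° × sin 128.3° = 0.33402, so δ = +19.513°.
cos H₀ = −tan(-79.2°) tan(+19.513°) = 1.8577 ≥ 1 ⇒ polar night, H₀ = 0 and Q̄ = 0.

Q̄ ≈ 0.00 W/m²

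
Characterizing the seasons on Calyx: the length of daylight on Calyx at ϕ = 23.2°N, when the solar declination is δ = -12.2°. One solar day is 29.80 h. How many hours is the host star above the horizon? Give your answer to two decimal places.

14.02 h

cos h₀ = −tan ϕ · tan δ = −tan(+23.2°) × tan(-12.200°) = 0.0927, so h₀ = 1.4780 rad = 84.68°.
Daylight = 2h₀/(2π) × 29.80 h = (1.4780/π) × 29.80 = 14.02 h.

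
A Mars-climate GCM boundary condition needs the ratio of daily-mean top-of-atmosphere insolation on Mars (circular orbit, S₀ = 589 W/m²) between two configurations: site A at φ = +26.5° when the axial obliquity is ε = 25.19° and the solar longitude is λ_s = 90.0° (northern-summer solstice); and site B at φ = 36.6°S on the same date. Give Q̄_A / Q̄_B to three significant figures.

— Configuration A (φ=+26.5°):
Solar declination: sin δ = sin ε · sin λ_s = sin 25.19° × sin 90.0° = 0.42562, so δ = +25.190°.
cos H₀ = −tan(+26.5°) tan(+25.190°) = -0.2345, H₀ = 1.8075 rad.
Bracket: H₀ sin φ sin δ + cos φ cos δ sin H₀ = 1.8075×0.44620×0.42562 + 0.89493×0.90490×0.97211 = 0.343265 + 0.787236 = 1.130501.
Q̄ = (S₀/π) × [bracket] = (589/π) × 1.130501 = 211.95 W/m².
— Configuration B (φ=-36.6°):
cos H₀ = −tan(-36.6°) tan(+25.190°) = 0.3493, H₀ = 1.2140 rad.
Bracket: H₀ sin φ sin δ + cos φ cos δ sin H₀ = 1.2140×-0.59622×0.42562 + 0.80282×0.90490×0.93701 = -0.308068 + 0.680711 = 0.372643.
Q̄ = (S₀/π) × [bracket] = (589/π) × 0.372643 = 69.865 W/m².
Ratio Q̄_A / Q̄_B = 211.95 / 69.865 = 3.034.

Q̄_A / Q̄_B ≈ 3.03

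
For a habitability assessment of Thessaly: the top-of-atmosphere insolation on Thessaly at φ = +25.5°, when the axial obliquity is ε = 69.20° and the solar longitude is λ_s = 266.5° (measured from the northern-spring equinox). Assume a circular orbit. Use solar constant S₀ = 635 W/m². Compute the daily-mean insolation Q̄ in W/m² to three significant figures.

Solar declination: sin δ = sin ε · sin λ_s = sin 69.20° × sin 266.5° = -0.93308, so δ = -68.920°.
cos H₀ = −tan(+25.5°) tan(-68.920°) = 1.2374 ≥ 1 ⇒ polar night, H₀ = 0 and Q̄ = 0.

Q̄ ≈ 0.00 W/m²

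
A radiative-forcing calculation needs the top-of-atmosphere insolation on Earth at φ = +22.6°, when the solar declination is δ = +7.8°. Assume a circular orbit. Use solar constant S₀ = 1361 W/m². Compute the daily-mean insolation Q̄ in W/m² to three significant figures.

Q̄ ≈ 432 W/m²

cos H₀ = −tan(+22.6°) tan(+7.800°) = -0.0570, H₀ = 1.6278 rad.
Bracket: H₀ sin φ sin δ + cos φ cos δ sin H₀ = 1.6278×0.38430×0.13572 + 0.92321×0.99075×0.99837 = 0.084901 + 0.913179 = 0.998080.
Q̄ = (S₀/π) × [bracket] = (1361/π) × 0.998080 = 432.4 W/m².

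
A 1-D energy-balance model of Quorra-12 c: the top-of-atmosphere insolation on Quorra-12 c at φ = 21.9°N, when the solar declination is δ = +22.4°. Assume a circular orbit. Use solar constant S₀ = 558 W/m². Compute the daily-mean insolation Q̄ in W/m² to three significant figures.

cos H₀ = −tan(+21.9°) tan(+22.400°) = -0.1657, H₀ = 1.7373 rad.
Bracket: H₀ sin φ sin δ + cos φ cos δ sin H₀ = 1.7373×0.37299×0.38107 + 0.92784×0.92455×0.98618 = 0.246932 + 0.845979 = 1.092911.
Q̄ = (S₀/π) × [bracket] = (558/π) × 1.092911 = 194.1 W/m².

Q̄ ≈ 194 W/m²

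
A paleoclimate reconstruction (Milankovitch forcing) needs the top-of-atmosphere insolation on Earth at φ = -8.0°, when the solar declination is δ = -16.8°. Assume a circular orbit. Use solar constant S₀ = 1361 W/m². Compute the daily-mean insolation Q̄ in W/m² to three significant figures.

Q̄ ≈ 438 W/m²

cos H₀ = −tan(-8.0°) tan(-16.800°) = -0.0424, H₀ = 1.6132 rad.
Bracket: H₀ sin φ sin δ + cos φ cos δ sin H₀ = 1.6132×-0.13917×-0.28903 + 0.99027×0.95732×0.99910 = 0.064890 + 0.947152 = 1.012042.
Q̄ = (S₀/π) × [bracket] = (1361/π) × 1.012042 = 438.4 W/m².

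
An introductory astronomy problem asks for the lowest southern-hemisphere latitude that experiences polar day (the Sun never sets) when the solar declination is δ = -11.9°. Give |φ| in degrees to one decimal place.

Polar day requires cos H₀ = −tan φ tan δ ≤ −1, i.e. tan φ tan δ ≥ 1.
The boundary is |tan φ| · |tan δ| = 1, so |φ| = 90° − |δ| = 90° − 11.9° = 78.1° in the southern hemisphere.

|φ| = 78.1°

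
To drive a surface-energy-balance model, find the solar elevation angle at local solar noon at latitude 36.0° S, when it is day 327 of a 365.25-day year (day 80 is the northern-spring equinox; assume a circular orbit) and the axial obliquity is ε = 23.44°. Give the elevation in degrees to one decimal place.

74.8°

Solar longitude: λ_s = 360° × (327 − 80)/365.25 = 243.450°.
sin δ = sin 23.44° × sin 243.450° = -0.35584, so δ = -20.845°.
At local noon the hour angle is zero, so the zenith angle equals |φ − δ| = |-36.0° − (-20.845°)| = 15.155°.
Elevation = 90° − 15.155° = 74.8°.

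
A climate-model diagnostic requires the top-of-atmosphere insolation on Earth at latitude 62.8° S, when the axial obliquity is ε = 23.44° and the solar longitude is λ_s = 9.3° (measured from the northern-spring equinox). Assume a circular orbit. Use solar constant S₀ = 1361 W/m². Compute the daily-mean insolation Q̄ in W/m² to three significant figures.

Solar declination: sin δ = sin ε · sin λ_s = sin 23.44° × sin 9.3° = 0.06428, so δ = +3.686°.
cos H₀ = −tan(-62.8°) tan(+3.686°) = 0.1253, H₀ = 1.4451 rad.
Bracket: H₀ sin φ sin δ + cos φ cos δ sin H₀ = 1.4451×-0.88942×0.06428 + 0.45710×0.99793×0.99211 = -0.082619 + 0.452555 = 0.369936.
Q̄ = (S₀/π) × [bracket] = (1361/π) × 0.369936 = 160.3 W/m².

Q̄ ≈ 160 W/m²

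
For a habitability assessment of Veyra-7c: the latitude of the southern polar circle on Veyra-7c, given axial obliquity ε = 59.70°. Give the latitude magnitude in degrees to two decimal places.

30.30°

The polar circle is the lowest latitude that experiences at least one full rotation of continuous darkness at the northern-summer solstice; it lies at |φ| = 90° − ε = 90° − 59.70° = 30.30°.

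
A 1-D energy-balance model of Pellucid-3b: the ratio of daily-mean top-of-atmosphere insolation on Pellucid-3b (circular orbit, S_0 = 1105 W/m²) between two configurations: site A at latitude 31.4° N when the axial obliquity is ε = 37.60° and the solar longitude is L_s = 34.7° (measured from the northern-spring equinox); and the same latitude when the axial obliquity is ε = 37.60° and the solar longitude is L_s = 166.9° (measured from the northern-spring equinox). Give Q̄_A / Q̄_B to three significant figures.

Q̄_A / Q̄_B ≈ 1.15

— Configuration A (ϕ=+31.4°):
Solar declination: sin δ = sin ε · sin L_s = sin 37.60° × sin 34.7° = 0.34734, so δ = +20.325°.
cos h₀ = −tan(+31.4°) tan(+20.325°) = -0.2261, h₀ = 1.7989 rad.
Bracket: h₀ sin ϕ sin δ + cos ϕ cos δ sin h₀ = 1.7989×0.52101×0.34734 + 0.85355×0.93774×0.97410 = 0.325543 + 0.779677 = 1.105220.
Q̄ = (S_0/π) × [bracket] = (1105/π) × 1.105220 = 388.74 W/m².
— Configuration B (ϕ=+31.4°):
Solar declination: sin δ = sin ε · sin L_s = sin 37.60° × sin 166.9° = 0.13829, so δ = +7.949°.
cos h₀ = −tan(+31.4°) tan(+7.949°) = -0.0852, h₀ = 1.6561 rad.
Bracket: h₀ sin ϕ sin δ + cos ϕ cos δ sin h₀ = 1.6561×0.52101×0.13829 + 0.85355×0.99039×0.99636 = 0.119323 + 0.842270 = 0.961593.
Q̄ = (S_0/π) × [bracket] = (1105/π) × 0.961593 = 338.22 W/m².
Ratio Q̄_A / Q̄_B = 388.74 / 338.22 = 1.149.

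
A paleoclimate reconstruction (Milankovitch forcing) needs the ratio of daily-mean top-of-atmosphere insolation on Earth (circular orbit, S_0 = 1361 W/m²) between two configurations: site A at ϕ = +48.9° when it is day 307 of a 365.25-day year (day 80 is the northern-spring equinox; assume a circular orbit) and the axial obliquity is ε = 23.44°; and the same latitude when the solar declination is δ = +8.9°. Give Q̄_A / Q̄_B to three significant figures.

Q̄_A / Q̄_B ≈ 0.404

— Configuration A (ϕ=+48.9°):
Solar longitude: L_s = 360° × (307 − 80)/365.25 = 223.737°.
sin δ = sin 23.44° × sin 223.737° = -0.27501, so δ = -15.963°.
cos h₀ = −tan(+48.9°) tan(-15.963°) = 0.3279, h₀ = 1.2367 rad.
Bracket: h₀ sin ϕ sin δ + cos ϕ cos δ sin h₀ = 1.2367×0.75356×-0.27501 + 0.65738×0.96144×0.94471 = -0.256289 + 0.597086 = 0.340797.
Q̄ = (S_0/π) × [bracket] = (1361/π) × 0.340797 = 147.64 W/m².
— Configuration B (ϕ=+48.9°):
cos h₀ = −tan(+48.9°) tan(+8.900°) = -0.1795, h₀ = 1.7513 rad.
Bracket: h₀ sin ϕ sin δ + cos ϕ cos δ sin h₀ = 1.7513×0.75356×0.15471 + 0.65738×0.98796×0.98376 = 0.204172 + 0.638918 = 0.843090.
Q̄ = (S_0/π) × [bracket] = (1361/π) × 0.843090 = 365.24 W/m².
Ratio Q̄_A / Q̄_B = 147.64 / 365.24 = 0.4042.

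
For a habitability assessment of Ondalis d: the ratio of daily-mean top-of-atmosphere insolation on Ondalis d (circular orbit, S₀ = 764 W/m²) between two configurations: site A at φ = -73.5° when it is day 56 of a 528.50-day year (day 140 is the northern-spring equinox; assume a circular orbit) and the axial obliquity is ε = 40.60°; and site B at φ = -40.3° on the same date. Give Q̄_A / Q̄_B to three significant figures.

— Configuration A (φ=-73.5°):
Solar longitude: λ_s = 360° × (56 − 140)/528.50 = -57.219°, i.e. -57.219° + 360° = 302.781°.
sin δ = sin 40.60° × sin 302.781° = -0.54713, so δ = -33.171°.
cos H₀ = −tan(-73.5°) tan(-33.171°) = -2.2067 ≤ −1 ⇒ polar day, H₀ = π.
Bracket: H₀ sin φ sin δ + cos φ cos δ sin H₀ = 3.1416×-0.95882×-0.54713 + 0.28402×0.83705×0.00000 = 1.648081 + 0.000000 = 1.648081.
Q̄ = (S₀/π) × [bracket] = (764/π) × 1.648081 = 400.79 W/m².
— Configuration B (φ=-40.3°):
cos H₀ = −tan(-40.3°) tan(-33.171°) = -0.5543, H₀ = 2.1584 rad.
Bracket: H₀ sin φ sin δ + cos φ cos δ sin H₀ = 2.1584×-0.64679×-0.54713 + 0.76267×0.83705×0.83229 = 0.763811 + 0.531328 = 1.295139.
Q̄ = (S₀/π) × [bracket] = (764/π) × 1.295139 = 314.96 W/m².
Ratio Q̄_A / Q̄_B = 400.79 / 314.96 = 1.273.

Q̄_A / Q̄_B ≈ 1.27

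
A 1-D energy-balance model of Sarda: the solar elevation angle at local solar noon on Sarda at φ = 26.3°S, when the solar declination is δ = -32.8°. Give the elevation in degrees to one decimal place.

At local noon the hour angle is zero, so the zenith angle equals |φ − δ| = |-26.3° − (-32.800°)| = 6.500°.
Elevation = 90° − 6.500° = 83.5°.

83.5°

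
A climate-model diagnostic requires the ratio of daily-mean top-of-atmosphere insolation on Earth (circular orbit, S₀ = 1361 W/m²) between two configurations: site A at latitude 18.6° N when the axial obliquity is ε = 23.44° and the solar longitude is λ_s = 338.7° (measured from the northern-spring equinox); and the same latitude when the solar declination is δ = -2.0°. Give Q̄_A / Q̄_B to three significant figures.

Q̄_A / Q̄_B ≈ 0.932

— Configuration A (φ=+18.6°):
Solar declination: sin δ = sin ε · sin λ_s = sin 23.44° × sin 338.7° = -0.14450, so δ = -8.308°.
cos H₀ = −tan(+18.6°) tan(-8.308°) = 0.0491, H₀ = 1.5216 rad.
Bracket: H₀ sin φ sin δ + cos φ cos δ sin H₀ = 1.5216×0.31896×-0.14450 + 0.94777×0.98951×0.99879 = -0.070130 + 0.936693 = 0.866563.
Q̄ = (S₀/π) × [bracket] = (1361/π) × 0.866563 = 375.41 W/m².
— Configuration B (φ=+18.6°):
cos H₀ = −tan(+18.6°) tan(-2.000°) = 0.0118, H₀ = 1.5590 rad.
Bracket: H₀ sin φ sin δ + cos φ cos δ sin H₀ = 1.5590×0.31896×-0.03490 + 0.94777×0.99939×0.99993 = -0.017354 + 0.947126 = 0.929772.
Q̄ = (S₀/π) × [bracket] = (1361/π) × 0.929772 = 402.80 W/m².
Ratio Q̄_A / Q̄_B = 375.41 / 402.80 = 0.9320.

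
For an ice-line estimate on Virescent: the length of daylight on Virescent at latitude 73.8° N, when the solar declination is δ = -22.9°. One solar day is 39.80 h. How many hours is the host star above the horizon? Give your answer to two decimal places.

cos H₀ = −tan φ · tan δ = 1.4540 ≥ 1, so the host star never rises (polar night) and H₀ = 0.
Daylight = 2H₀/(2π) × 39.80 h = (0.0000/π) × 39.80 = 0.00 h.

0.00 h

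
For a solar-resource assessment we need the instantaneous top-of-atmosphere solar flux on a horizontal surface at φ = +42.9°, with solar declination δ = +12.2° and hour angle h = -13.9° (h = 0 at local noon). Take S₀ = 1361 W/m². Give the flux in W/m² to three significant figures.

cos θ_z = sin φ sin δ + cos φ cos δ cos h = 0.143853 + 0.695032 = 0.838885.
Flux = S₀ · cos θ_z = 1361 × 0.838885 = 1142 W/m².

1.14e+03 W/m²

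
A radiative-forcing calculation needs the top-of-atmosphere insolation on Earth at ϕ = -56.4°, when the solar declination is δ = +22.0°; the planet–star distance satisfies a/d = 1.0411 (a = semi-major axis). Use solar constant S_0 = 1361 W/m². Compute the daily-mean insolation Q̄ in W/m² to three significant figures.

Q̄ ≈ 56.9 W/m²

cos h₀ = −tan(-56.4°) tan(+22.000°) = 0.6081, h₀ = 0.9171 rad.
Bracket: h₀ sin ϕ sin δ + cos ϕ cos δ sin h₀ = 0.9171×-0.83292×0.37461 + 0.55339×0.92718×0.79385 = -0.286154 + 0.407318 = 0.121164.
Inverse-square distance factor (a/d)² = 1.0411² = 1.083889.
Q̄ = (S_0/π) × 1.083889 × [bracket] = (1361/π) × 1.083889 × 0.121164 = 56.89 W/m².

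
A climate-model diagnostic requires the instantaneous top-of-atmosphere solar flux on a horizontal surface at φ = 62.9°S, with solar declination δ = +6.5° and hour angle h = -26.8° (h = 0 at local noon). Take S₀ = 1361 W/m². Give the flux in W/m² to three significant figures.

413 W/m²

cos θ_z = sin φ sin δ + cos φ cos δ cos h = -0.100775 + 0.403999 = 0.303224.
Flux = S₀ · cos θ_z = 1361 × 0.303224 = 412.7 W/m².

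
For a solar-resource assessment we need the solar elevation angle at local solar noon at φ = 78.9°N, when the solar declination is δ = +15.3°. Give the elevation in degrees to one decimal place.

26.4°

At local noon the hour angle is zero, so the zenith angle equals |φ − δ| = |+78.9° − (+15.300°)| = 63.600°.
Elevation = 90° − 63.600° = 26.4°.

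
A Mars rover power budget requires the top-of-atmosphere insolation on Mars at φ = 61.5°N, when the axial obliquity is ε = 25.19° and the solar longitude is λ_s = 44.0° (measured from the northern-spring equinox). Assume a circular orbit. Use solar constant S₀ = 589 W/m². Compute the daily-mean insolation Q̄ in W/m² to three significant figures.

Solar declination: sin δ = sin ε · sin λ_s = sin 25.19° × sin 44.0° = 0.29566, so δ = +17.197°.
cos H₀ = −tan(+61.5°) tan(+17.197°) = -0.5700, H₀ = 2.1773 rad.
Bracket: H₀ sin φ sin δ + cos φ cos δ sin H₀ = 2.1773×0.87882×0.29566 + 0.47716×0.95529×0.82163 = 0.565732 + 0.374520 = 0.940252.
Q̄ = (S₀/π) × [bracket] = (589/π) × 0.940252 = 176.3 W/m².

Q̄ ≈ 176 W/m²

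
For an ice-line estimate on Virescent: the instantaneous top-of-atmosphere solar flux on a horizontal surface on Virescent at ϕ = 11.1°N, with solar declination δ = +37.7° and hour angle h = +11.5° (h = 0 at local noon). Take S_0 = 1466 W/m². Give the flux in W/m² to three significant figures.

cos θ_z = sin ϕ sin δ + cos ϕ cos δ cos h = 0.117732 + 0.760835 = 0.878567.
Flux = S_0 · cos θ_z = 1466 × 0.878567 = 1288 W/m².

1.29e+03 W/m²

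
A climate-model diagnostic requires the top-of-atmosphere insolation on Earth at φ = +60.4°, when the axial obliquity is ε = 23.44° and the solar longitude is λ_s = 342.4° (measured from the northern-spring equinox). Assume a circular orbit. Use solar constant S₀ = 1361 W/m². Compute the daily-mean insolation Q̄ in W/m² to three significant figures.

Q̄ ≈ 146 W/m²

Solar declination: sin δ = sin ε · sin λ_s = sin 23.44° × sin 342.4° = -0.12028, so δ = -6.908°.
cos H₀ = −tan(+60.4°) tan(-6.908°) = 0.2133, H₀ = 1.3559 rad.
Bracket: H₀ sin φ sin δ + cos φ cos δ sin H₀ = 1.3559×0.86949×-0.12028 + 0.49394×0.99274×0.97699 = -0.141803 + 0.479071 = 0.337268.
Q̄ = (S₀/π) × [bracket] = (1361/π) × 0.337268 = 146.1 W/m².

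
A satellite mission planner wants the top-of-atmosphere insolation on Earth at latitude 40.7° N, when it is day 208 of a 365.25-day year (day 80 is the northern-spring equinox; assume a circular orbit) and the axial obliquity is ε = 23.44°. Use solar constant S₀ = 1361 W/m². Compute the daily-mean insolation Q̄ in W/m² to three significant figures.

Solar longitude: λ_s = 360° × (208 − 80)/365.25 = 126.160°.
sin δ = sin 23.44° × sin 126.160° = 0.32116, so δ = +18.733°.
cos H₀ = −tan(+40.7°) tan(+18.733°) = -0.2917, H₀ = 1.8668 rad.
Bracket: H₀ sin φ sin δ + cos φ cos δ sin H₀ = 1.8668×0.65210×0.32116 + 0.75813×0.94702×0.95651 = 0.390961 + 0.686740 = 1.077701.
Q̄ = (S₀/π) × [bracket] = (1361/π) × 1.077701 = 466.9 W/m².

Q̄ ≈ 467 W/m²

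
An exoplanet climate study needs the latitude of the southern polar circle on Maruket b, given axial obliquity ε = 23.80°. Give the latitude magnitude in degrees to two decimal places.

66.20°

The polar circle is the lowest latitude that experiences at least one full rotation of continuous darkness at the northern-summer solstice; it lies at |φ| = 90° − ε = 90° − 23.80° = 66.20°.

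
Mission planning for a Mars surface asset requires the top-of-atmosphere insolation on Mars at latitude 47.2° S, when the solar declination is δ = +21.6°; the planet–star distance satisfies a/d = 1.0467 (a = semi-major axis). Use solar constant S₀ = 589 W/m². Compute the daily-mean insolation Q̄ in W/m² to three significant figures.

cos H₀ = −tan(-47.2°) tan(+21.600°) = 0.4276, H₀ = 1.1290 rad.
Bracket: H₀ sin φ sin δ + cos φ cos δ sin H₀ = 1.1290×-0.73373×0.36812 + 0.67944×0.92978×0.90399 = -0.304944 + 0.571077 = 0.266133.
Inverse-square distance factor (a/d)² = 1.0467² = 1.095581.
Q̄ = (S₀/π) × 1.095581 × [bracket] = (589/π) × 1.095581 × 0.266133 = 54.66 W/m².

Q̄ ≈ 54.7 W/m²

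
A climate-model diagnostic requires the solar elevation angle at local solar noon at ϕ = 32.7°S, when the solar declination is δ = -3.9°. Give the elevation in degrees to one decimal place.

At local noon the hour angle is zero, so the zenith angle equals |ϕ − δ| = |-32.7° − (-3.900°)| = 28.800°.
Elevation = 90° − 28.800° = 61.2°.

61.2°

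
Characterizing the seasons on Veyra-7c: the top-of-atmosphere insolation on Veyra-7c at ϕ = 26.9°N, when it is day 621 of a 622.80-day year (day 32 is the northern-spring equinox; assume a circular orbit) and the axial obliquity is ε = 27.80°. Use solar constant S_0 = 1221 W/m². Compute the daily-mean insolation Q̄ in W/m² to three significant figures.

Solar longitude: L_s = 360° × (621 − 32)/622.80 = 340.462°.
sin δ = sin 27.80° × sin 340.462° = -0.15597, so δ = -8.973°.
cos h₀ = −tan(+26.9°) tan(-8.973°) = 0.0801, h₀ = 1.4906 rad.
Bracket: h₀ sin ϕ sin δ + cos ϕ cos δ sin h₀ = 1.4906×0.45243×-0.15597 + 0.89180×0.98776×0.99679 = -0.105185 + 0.878057 = 0.772872.
Q̄ = (S_0/π) × [bracket] = (1221/π) × 0.772872 = 300.4 W/m².

Q̄ ≈ 300 W/m²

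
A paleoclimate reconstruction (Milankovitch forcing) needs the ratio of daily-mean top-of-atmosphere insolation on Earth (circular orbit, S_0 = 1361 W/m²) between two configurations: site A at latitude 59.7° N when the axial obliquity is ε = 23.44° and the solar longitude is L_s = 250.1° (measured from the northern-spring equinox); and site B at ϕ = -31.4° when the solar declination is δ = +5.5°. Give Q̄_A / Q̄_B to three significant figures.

— Configuration A (ϕ=+59.7°):
Solar declination: sin δ = sin ε · sin L_s = sin 23.44° × sin 250.1° = -0.37404, so δ = -21.965°.
cos h₀ = −tan(+59.7°) tan(-21.965°) = 0.6902, h₀ = 0.8091 rad.
Bracket: h₀ sin ϕ sin δ + cos ϕ cos δ sin h₀ = 0.8091×0.86340×-0.37404 + 0.50453×0.92741×0.72363 = -0.261296 + 0.338591 = 0.077295.
Q̄ = (S_0/π) × [bracket] = (1361/π) × 0.077295 = 33.486 W/m².
— Configuration B (ϕ=-31.4°):
cos h₀ = −tan(-31.4°) tan(+5.500°) = 0.0588, h₀ = 1.5120 rad.
Bracket: h₀ sin ϕ sin δ + cos ϕ cos δ sin h₀ = 1.5120×-0.52101×0.09585 + 0.85355×0.99540×0.99827 = -0.075507 + 0.848154 = 0.772647.
Q̄ = (S_0/π) × [bracket] = (1361/π) × 0.772647 = 334.73 W/m².
Ratio Q̄_A / Q̄_B = 33.486 / 334.73 = 0.1000.

Q̄_A / Q̄_B ≈ 0.100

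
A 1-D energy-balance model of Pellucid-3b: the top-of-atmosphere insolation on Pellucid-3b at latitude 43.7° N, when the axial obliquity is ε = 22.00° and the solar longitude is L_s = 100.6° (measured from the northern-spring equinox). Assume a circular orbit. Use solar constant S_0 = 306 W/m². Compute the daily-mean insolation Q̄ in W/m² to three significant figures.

Q̄ ≈ 109 W/m²

Solar declination: sin δ = sin ε · sin L_s = sin 22.00° × sin 100.6° = 0.36821, so δ = +21.606°.
cos h₀ = −tan(+43.7°) tan(+21.606°) = -0.3785, h₀ = 1.9589 rad.
Bracket: h₀ sin ϕ sin δ + cos ϕ cos δ sin h₀ = 1.9589×0.69088×0.36821 + 0.72297×0.92974×0.92562 = 0.498322 + 0.622178 = 1.120500.
Q̄ = (S_0/π) × [bracket] = (306/π) × 1.120500 = 109.1 W/m².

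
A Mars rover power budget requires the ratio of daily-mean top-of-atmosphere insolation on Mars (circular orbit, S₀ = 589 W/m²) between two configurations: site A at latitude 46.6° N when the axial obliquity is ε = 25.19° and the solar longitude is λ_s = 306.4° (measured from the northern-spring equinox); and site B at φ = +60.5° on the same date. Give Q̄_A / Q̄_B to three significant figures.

— Configuration A (φ=+46.6°):
Solar declination: sin δ = sin ε · sin λ_s = sin 25.19° × sin 306.4° = -0.34258, so δ = -20.034°.
cos H₀ = −tan(+46.6°) tan(-20.034°) = 0.3856, H₀ = 1.1749 rad.
Bracket: H₀ sin φ sin δ + cos φ cos δ sin H₀ = 1.1749×0.72657×-0.34258 + 0.68709×0.93949×0.92267 = -0.292442 + 0.595597 = 0.303155.
Q̄ = (S₀/π) × [bracket] = (589/π) × 0.303155 = 56.837 W/m².
— Configuration B (φ=+60.5°):
cos H₀ = −tan(+60.5°) tan(-20.034°) = 0.6445, H₀ = 0.8704 rad.
Bracket: H₀ sin φ sin δ + cos φ cos δ sin H₀ = 0.8704×0.87036×-0.34258 + 0.49242×0.93949×0.76460 = -0.259525 + 0.353722 = 0.094197.
Q̄ = (S₀/π) × [bracket] = (589/π) × 0.094197 = 17.660 W/m².
Ratio Q̄_A / Q̄_B = 56.837 / 17.660 = 3.218.

Q̄_A / Q̄_B ≈ 3.22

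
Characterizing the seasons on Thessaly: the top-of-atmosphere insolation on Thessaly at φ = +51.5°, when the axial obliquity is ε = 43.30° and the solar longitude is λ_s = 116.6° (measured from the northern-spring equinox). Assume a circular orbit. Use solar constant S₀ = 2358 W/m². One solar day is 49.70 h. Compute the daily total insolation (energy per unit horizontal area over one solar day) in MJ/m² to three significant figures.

203 MJ/m²

Solar declination: sin δ = sin ε · sin λ_s = sin 43.30° × sin 116.6° = 0.61323, so δ = +37.823°.
cos H₀ = −tan(+51.5°) tan(+37.823°) = -0.9760, H₀ = 2.9220 rad.
Bracket: H₀ sin φ sin δ + cos φ cos δ sin H₀ = 2.9220×0.78261×0.61323 + 0.62251×0.78991×0.21786 = 1.402326 + 0.107128 = 1.509454.
Q̄ = (S₀/π) × [bracket] = (2358/π) × 1.509454 = 1133.0 W/m².
Daily total = Q̄ × 49.70 h × 3600 s/h = 1133.0 × 49.70 × 3600 / 10⁶ = 202.7 MJ/m².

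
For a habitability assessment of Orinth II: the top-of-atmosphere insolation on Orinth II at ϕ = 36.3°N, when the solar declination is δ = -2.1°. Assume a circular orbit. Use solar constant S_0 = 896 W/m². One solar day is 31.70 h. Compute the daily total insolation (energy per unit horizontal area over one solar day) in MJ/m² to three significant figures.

cos h₀ = −tan(+36.3°) tan(-2.100°) = 0.0269, h₀ = 1.5439 rad.
Bracket: h₀ sin ϕ sin δ + cos ϕ cos δ sin h₀ = 1.5439×0.59201×-0.03664 + 0.80593×0.99933×0.99964 = -0.033489 + 0.805100 = 0.771611.
Q̄ = (S_0/π) × [bracket] = (896/π) × 0.771611 = 220.07 W/m².
Daily total = Q̄ × 31.70 h × 3600 s/h = 220.07 × 31.70 × 3600 / 10⁶ = 25.11 MJ/m².

25.1 MJ/m²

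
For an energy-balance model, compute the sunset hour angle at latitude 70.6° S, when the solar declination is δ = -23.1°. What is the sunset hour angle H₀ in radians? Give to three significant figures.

H₀ = 3.14 rad

Sunrise equation: cos H₀ = −tan φ · tan δ = -1.2112 ≤ −1, so the Sun never sets (polar day) and H₀ = π.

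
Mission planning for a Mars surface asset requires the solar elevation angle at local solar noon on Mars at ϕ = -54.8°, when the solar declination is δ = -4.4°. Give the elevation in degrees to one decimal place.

39.6°

At local noon the hour angle is zero, so the zenith angle equals |ϕ − δ| = |-54.8° − (-4.400°)| = 50.400°.
Elevation = 90° − 50.400° = 39.6°.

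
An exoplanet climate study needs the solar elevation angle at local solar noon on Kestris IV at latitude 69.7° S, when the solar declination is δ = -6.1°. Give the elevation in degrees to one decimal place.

26.4°

At local noon the hour angle is zero, so the zenith angle equals |ϕ − δ| = |-69.7° − (-6.100°)| = 63.600°.
Elevation = 90° − 63.600° = 26.4°.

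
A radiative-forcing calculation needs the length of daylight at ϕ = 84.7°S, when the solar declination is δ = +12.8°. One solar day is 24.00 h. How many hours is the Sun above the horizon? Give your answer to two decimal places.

0.00 h

cos h₀ = −tan ϕ · tan δ = 2.4491 ≥ 1, so the Sun never rises (polar night) and h₀ = 0.
Daylight = 2h₀/(2π) × 24.00 h = (0.0000/π) × 24.00 = 0.00 h.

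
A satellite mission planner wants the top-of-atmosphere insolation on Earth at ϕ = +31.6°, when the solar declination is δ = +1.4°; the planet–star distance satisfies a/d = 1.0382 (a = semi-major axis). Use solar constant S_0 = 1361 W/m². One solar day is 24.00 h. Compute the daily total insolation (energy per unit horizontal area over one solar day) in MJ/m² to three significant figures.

cos h₀ = −tan(+31.6°) tan(+1.400°) = -0.0150, h₀ = 1.5858 rad.
Bracket: h₀ sin ϕ sin δ + cos ϕ cos δ sin h₀ = 1.5858×0.52399×0.02443 + 0.85173×0.99970×0.99989 = 0.020300 + 0.851381 = 0.871681.
Inverse-square distance factor (a/d)² = 1.0382² = 1.077859.
Q̄ = (S_0/π) × 1.077859 × [bracket] = (1361/π) × 1.077859 × 0.871681 = 407.03 W/m².
Daily total = Q̄ × 24.00 h × 3600 s/h = 407.03 × 24.00 × 3600 / 10⁶ = 35.17 MJ/m².

35.2 MJ/m²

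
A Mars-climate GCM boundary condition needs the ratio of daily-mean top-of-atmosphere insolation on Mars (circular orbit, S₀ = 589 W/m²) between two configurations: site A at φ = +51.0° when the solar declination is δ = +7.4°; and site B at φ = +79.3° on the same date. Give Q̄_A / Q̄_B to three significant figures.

Q̄_A / Q̄_B ≈ 1.84

— Configuration A (φ=+51.0°):
cos H₀ = −tan(+51.0°) tan(+7.400°) = -0.1604, H₀ = 1.7319 rad.
Bracket: H₀ sin φ sin δ + cos φ cos δ sin H₀ = 1.7319×0.77715×0.12880 + 0.62932×0.99167×0.98705 = 0.173358 + 0.615996 = 0.789354.
Q̄ = (S₀/π) × [bracket] = (589/π) × 0.789354 = 147.99 W/m².
— Configuration B (φ=+79.3°):
cos H₀ = −tan(+79.3°) tan(+7.400°) = -0.6874, H₀ = 2.3286 rad.
Bracket: H₀ sin φ sin δ + cos φ cos δ sin H₀ = 2.3286×0.98261×0.12880 + 0.18567×0.99167×0.72632 = 0.294708 + 0.133732 = 0.428440.
Q̄ = (S₀/π) × [bracket] = (589/π) × 0.428440 = 80.326 W/m².
Ratio Q̄_A / Q̄_B = 147.99 / 80.326 = 1.842.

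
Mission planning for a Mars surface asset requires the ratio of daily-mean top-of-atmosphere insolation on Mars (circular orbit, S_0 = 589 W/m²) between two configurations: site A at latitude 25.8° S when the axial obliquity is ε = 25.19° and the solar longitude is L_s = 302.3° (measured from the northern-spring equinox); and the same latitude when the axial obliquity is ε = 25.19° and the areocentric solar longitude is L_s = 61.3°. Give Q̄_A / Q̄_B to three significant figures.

— Configuration A (ϕ=-25.8°):
Solar declination: sin δ = sin ε · sin L_s = sin 25.19° × sin 302.3° = -0.35976, so δ = -21.086°.
cos h₀ = −tan(-25.8°) tan(-21.086°) = -0.1864, h₀ = 1.7583 rad.
Bracket: h₀ sin ϕ sin δ + cos ϕ cos δ sin h₀ = 1.7583×-0.43523×-0.35976 + 0.90032×0.93304×0.98247 = 0.275312 + 0.825309 = 1.100621.
Q̄ = (S_0/π) × [bracket] = (589/π) × 1.100621 = 206.35 W/m².
— Configuration B (ϕ=-25.8°):
sin δ = sin 25.19° × sin 61.3° = 0.37333, so δ = +21.921°.
cos h₀ = −tan(-25.8°) tan(+21.921°) = 0.1945, h₀ = 1.3750 rad.
Bracket: h₀ sin ϕ sin δ + cos ϕ cos δ sin h₀ = 1.3750×-0.43523×0.37333 + 0.90032×0.92770×0.98089 = -0.223416 + 0.819266 = 0.595850.
Q̄ = (S_0/π) × [bracket] = (589/π) × 0.595850 = 111.71 W/m².
Ratio Q̄_A / Q̄_B = 206.35 / 111.71 = 1.847.

Q̄_A / Q̄_B ≈ 1.85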